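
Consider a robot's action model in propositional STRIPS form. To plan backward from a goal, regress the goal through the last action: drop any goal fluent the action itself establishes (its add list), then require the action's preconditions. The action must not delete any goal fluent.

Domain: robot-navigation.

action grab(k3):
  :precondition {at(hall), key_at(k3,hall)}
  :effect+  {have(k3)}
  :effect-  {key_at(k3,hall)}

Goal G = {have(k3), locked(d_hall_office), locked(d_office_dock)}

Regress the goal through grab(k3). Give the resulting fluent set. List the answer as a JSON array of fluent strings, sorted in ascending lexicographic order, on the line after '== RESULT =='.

Regress:
  G ∩ del = {}  (empty — regression defined)
  G \ add = {have(k3), locked(d_hall_office), locked(d_office_dock)} \ {have(k3)} = {locked(d_hall_office), locked(d_office_dock)}
  ∪ pre   = {locked(d_hall_office), locked(d_office_dock)} ∪ {at(hall), key_at(k3,hall)}
          = {at(hall), key_at(k3,hall), locked(d_hall_office), locked(d_office_dock)}

== RESULT ==
["at(hall)", "key_at(k3,hall)", "locked(d_hall_office)", "locked(d_office_dock)"]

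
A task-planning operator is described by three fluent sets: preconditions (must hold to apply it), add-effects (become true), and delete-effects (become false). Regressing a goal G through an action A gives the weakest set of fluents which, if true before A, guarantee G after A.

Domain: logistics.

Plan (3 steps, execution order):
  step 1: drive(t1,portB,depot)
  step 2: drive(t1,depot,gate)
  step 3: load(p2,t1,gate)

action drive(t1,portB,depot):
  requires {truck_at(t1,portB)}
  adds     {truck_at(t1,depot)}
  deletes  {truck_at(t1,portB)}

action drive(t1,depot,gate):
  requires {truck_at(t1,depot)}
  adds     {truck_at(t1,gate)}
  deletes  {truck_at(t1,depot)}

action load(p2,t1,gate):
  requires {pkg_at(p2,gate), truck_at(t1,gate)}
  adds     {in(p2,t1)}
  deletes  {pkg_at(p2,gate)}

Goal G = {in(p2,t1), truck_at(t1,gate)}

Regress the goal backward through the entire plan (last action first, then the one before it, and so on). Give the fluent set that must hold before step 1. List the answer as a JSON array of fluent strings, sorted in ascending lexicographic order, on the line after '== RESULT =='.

Work backward from the goal:
  through step 3 (load(p2,t1,gate)): drop {in(p2,t1)}, keep {truck_at(t1,gate)}, require {pkg_at(p2,gate), truck_at(t1,gate)}
    → {pkg_at(p2,gate), truck_at(t1,gate)}
  through step 2 (drive(t1,depot,gate)): drop {truck_at(t1,gate)}, keep {pkg_at(p2,gate)}, require {truck_at(t1,depot)}
    → {pkg_at(p2,gate), truck_at(t1,depot)}
  through step 1 (drive(t1,portB,depot)): drop {truck_at(t1,depot)}, keep {pkg_at(p2,gate)}, require {truck_at(t1,portB)}
    → {pkg_at(p2,gate), truck_at(t1,portB)}

== RESULT ==
["pkg_at(p2,gate)", "truck_at(t1,portB)"]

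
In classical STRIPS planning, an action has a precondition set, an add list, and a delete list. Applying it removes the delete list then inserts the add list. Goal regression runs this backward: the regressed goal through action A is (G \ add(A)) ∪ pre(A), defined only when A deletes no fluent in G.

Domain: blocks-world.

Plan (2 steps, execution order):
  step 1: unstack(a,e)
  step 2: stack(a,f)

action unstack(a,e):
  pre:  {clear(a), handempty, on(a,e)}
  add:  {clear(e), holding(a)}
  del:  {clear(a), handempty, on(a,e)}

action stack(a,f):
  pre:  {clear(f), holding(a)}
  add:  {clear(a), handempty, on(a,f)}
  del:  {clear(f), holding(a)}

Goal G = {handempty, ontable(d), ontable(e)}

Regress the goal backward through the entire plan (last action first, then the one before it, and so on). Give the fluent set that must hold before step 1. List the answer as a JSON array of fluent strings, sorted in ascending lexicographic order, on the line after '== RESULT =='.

Regress step by step:
  through step 2 (stack(a,f)): drop {handempty}, keep {ontable(d), ontable(e)}, require {clear(f), holding(a)}
    → {clear(f), holding(a), ontable(d), ontable(e)}
  through step 1 (unstack(a,e)): drop {holding(a)}, keep {clear(f), ontable(d), ontable(e)}, require {clear(a), handempty, on(a,e)}
    → {clear(a), clear(f), handempty, on(a,e), ontable(d), ontable(e)}

== RESULT ==
["clear(a)", "clear(f)", "handempty", "on(a,e)", "ontable(d)", "ontable(e)"]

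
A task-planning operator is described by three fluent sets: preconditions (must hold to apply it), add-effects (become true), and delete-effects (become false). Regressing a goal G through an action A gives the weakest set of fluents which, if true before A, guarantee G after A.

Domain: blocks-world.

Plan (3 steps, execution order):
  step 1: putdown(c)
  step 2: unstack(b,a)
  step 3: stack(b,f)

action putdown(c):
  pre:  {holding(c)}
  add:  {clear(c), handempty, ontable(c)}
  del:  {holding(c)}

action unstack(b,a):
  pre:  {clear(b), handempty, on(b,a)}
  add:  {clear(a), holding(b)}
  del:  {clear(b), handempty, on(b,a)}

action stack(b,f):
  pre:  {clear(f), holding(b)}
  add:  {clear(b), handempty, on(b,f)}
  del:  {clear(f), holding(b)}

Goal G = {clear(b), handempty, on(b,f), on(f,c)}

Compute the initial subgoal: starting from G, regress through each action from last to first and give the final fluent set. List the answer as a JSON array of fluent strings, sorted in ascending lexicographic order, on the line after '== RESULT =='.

Regress step by step:
  through step 3 (stack(b,f)): drop {clear(b), handempty, on(b,f)}, keep {on(f,c)}, require {clear(f), holding(b)}
    → {clear(f), holding(b), on(f,c)}
  through step 2 (unstack(b,a)): drop {holding(b)}, keep {clear(f), on(f,c)}, require {clear(b), handempty, on(b,a)}
    → {clear(b), clear(f), handempty, on(b,a), on(f,c)}
  through step 1 (putdown(c)): drop {handempty}, keep {clear(b), clear(f), on(b,a), on(f,c)}, require {holding(c)}
    → {clear(b), clear(f), holding(c), on(b,a), on(f,c)}

== RESULT ==
["clear(b)", "clear(f)", "holding(c)", "on(b,a)", "on(f,c)"]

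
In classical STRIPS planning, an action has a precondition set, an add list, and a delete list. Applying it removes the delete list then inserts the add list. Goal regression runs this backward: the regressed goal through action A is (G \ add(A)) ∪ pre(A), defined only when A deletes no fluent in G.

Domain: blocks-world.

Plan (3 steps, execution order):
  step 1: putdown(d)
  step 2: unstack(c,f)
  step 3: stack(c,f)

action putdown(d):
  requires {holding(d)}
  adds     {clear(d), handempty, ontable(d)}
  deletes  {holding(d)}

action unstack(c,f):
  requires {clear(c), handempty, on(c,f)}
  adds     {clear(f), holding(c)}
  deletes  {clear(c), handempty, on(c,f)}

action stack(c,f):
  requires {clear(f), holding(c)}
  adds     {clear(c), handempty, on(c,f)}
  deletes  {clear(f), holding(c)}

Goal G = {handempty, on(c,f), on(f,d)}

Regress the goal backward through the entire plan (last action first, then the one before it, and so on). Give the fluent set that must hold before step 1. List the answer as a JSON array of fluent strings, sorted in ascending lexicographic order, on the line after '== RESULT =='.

Work backward from the goal:
  through step 3 (stack(c,f)): drop {handempty, on(c,f)}, keep {on(f,d)}, require {clear(f), holding(c)}
    → {clear(f), holding(c), on(f,d)}
  through step 2 (unstack(c,f)): drop {clear(f), holding(c)}, keep {on(f,d)}, require {clear(c), handempty, on(c,f)}
    → {clear(c), handempty, on(c,f), on(f,d)}
  through step 1 (putdown(d)): drop {handempty}, keep {clear(c), on(c,f), on(f,d)}, require {holding(d)}
    → {clear(c), holding(d), on(c,f), on(f,d)}

== RESULT ==
["clear(c)", "holding(d)", "on(c,f)", "on(f,d)"]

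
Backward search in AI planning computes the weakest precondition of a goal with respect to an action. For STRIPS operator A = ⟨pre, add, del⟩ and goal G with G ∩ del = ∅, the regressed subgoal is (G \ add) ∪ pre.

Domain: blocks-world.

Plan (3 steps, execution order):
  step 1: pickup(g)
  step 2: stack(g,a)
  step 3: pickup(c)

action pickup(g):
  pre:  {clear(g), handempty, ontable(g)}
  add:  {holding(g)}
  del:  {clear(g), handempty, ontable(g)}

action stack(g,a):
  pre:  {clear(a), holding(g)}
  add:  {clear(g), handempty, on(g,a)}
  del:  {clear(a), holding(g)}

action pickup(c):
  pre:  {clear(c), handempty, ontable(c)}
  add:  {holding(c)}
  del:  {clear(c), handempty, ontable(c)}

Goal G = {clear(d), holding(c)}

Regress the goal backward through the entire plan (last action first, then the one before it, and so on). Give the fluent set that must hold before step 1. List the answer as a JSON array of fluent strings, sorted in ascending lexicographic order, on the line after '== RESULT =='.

Work backward from the goal:
  through step 3 (pickup(c)): drop {holding(c)}, keep {clear(d)}, require {clear(c), handempty, ontable(c)}
    → {clear(c), clear(d), handempty, ontable(c)}
  through step 2 (stack(g,a)): drop {handempty}, keep {clear(c), clear(d), ontable(c)}, require {clear(a), holding(g)}
    → {clear(a), clear(c), clear(d), holding(g), ontable(c)}
  through step 1 (pickup(g)): drop {holding(g)}, keep {clear(a), clear(c), clear(d), ontable(c)}, require {clear(g), handempty, ontable(g)}
    → {clear(a), clear(c), clear(d), clear(g), handempty, ontable(c), ontable(g)}

== RESULT ==
["clear(a)", "clear(c)", "clear(d)", "clear(g)", "handempty", "ontable(c)", "ontable(g)"]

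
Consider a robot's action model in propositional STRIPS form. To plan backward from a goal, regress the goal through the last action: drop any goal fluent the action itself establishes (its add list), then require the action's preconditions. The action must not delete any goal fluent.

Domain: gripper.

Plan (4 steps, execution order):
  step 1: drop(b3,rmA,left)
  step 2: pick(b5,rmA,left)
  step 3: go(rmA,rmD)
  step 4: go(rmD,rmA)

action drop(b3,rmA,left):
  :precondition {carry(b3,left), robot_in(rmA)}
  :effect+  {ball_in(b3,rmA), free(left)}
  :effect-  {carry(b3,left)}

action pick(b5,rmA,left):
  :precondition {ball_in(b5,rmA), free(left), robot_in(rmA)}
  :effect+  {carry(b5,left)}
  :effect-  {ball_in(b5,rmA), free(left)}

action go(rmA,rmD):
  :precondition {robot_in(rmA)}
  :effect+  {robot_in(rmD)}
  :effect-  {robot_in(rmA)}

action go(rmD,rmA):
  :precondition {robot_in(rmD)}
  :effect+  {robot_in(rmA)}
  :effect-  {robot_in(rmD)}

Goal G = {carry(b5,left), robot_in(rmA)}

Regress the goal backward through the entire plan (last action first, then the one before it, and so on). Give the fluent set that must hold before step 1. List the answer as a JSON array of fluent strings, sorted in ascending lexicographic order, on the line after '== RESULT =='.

Regress step by step:
  through step 4 (go(rmD,rmA)): drop {robot_in(rmA)}, keep {carry(b5,left)}, require {robot_in(rmD)}
    → {carry(b5,left), robot_in(rmD)}
  through step 3 (go(rmA,rmD)): drop {robot_in(rmD)}, keep {carry(b5,left)}, require {robot_in(rmA)}
    → {carry(b5,left), robot_in(rmA)}
  through step 2 (pick(b5,rmA,left)): drop {carry(b5,left)}, keep {robot_in(rmA)}, require {ball_in(b5,rmA), free(left), robot_in(rmA)}
    → {ball_in(b5,rmA), free(left), robot_in(rmA)}
  through step 1 (drop(b3,rmA,left)): drop {free(left)}, keep {ball_in(b5,rmA), robot_in(rmA)}, require {carry(b3,left), robot_in(rmA)}
    → {ball_in(b5,rmA), carry(b3,left), robot_in(rmA)}

== RESULT ==
["ball_in(b5,rmA)", "carry(b3,left)", "robot_in(rmA)"]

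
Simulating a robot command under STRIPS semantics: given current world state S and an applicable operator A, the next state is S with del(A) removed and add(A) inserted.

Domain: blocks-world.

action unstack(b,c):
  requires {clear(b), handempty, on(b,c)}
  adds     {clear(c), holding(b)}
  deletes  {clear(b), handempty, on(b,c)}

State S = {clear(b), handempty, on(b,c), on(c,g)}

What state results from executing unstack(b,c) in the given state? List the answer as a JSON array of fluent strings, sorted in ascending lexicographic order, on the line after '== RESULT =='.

Progress:
  pre ⊆ S: {clear(b), handempty, on(b,c)} ⊆ S  — applicable
  S \ del = {on(c,g)}
  ∪ add   = {clear(c), holding(b), on(c,g)}

== RESULT ==
["clear(c)", "holding(b)", "on(c,g)"]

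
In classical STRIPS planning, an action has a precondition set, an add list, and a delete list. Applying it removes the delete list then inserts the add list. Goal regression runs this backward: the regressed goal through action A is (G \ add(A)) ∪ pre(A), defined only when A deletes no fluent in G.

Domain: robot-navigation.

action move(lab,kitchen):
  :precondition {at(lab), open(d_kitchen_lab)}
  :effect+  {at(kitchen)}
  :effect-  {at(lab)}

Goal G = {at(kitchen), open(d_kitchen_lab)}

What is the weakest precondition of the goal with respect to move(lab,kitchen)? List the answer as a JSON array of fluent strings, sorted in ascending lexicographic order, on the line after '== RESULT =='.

Regress:
  G ∩ del = {}  (empty — regression defined)
  G \ add = {at(kitchen), open(d_kitchen_lab)} \ {at(kitchen)} = {open(d_kitchen_lab)}
  ∪ pre   = {open(d_kitchen_lab)} ∪ {at(lab), open(d_kitchen_lab)}
          = {at(lab), open(d_kitchen_lab)}

== RESULT ==
["at(lab)", "open(d_kitchen_lab)"]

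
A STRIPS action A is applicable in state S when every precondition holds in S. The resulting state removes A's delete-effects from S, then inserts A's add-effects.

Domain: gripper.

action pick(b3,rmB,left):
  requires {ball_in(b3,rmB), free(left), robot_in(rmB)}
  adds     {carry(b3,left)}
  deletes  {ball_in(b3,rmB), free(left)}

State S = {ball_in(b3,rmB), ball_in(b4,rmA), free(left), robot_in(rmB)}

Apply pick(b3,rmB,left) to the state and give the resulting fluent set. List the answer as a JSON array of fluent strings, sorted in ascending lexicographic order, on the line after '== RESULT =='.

Progress:
  pre ⊆ S: {ball_in(b3,rmB), free(left), robot_in(rmB)} ⊆ S  — applicable
  S \ del = {ball_in(b4,rmA), robot_in(rmB)}
  ∪ add   = {ball_in(b4,rmA), carry(b3,left), robot_in(rmB)}

== RESULT ==
["ball_in(b4,rmA)", "carry(b3,left)", "robot_in(rmB)"]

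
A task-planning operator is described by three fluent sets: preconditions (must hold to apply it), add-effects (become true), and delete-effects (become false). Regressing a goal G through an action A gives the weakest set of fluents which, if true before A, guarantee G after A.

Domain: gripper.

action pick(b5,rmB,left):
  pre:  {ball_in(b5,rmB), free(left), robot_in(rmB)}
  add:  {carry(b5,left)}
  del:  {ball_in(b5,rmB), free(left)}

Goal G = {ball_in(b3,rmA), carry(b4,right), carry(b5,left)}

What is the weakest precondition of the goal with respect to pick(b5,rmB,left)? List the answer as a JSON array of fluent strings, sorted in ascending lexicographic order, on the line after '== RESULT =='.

Compute (G \ add) ∪ pre:
  G ∩ del = {}  (empty — regression defined)
  G \ add = {ball_in(b3,rmA), carry(b4,right), carry(b5,left)} \ {carry(b5,left)} = {ball_in(b3,rmA), carry(b4,right)}
  ∪ pre   = {ball_in(b3,rmA), carry(b4,right)} ∪ {ball_in(b5,rmB), free(left), robot_in(rmB)}
          = {ball_in(b3,rmA), ball_in(b5,rmB), carry(b4,right), free(left), robot_in(rmB)}

== RESULT ==
["ball_in(b3,rmA)", "ball_in(b5,rmB)", "carry(b4,right)", "free(left)", "robot_in(rmB)"]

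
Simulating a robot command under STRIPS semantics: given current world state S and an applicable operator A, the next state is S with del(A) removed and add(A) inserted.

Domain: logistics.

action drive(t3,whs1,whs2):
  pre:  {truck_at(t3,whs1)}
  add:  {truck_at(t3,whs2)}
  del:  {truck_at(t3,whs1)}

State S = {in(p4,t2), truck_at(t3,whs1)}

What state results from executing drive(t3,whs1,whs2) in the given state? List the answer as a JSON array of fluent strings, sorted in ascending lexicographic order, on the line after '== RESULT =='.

Progress:
  pre ⊆ S: {truck_at(t3,whs1)} ⊆ S  — applicable
  S \ del = {in(p4,t2)}
  ∪ add   = {in(p4,t2), truck_at(t3,whs2)}

== RESULT ==
["in(p4,t2)", "truck_at(t3,whs2)"]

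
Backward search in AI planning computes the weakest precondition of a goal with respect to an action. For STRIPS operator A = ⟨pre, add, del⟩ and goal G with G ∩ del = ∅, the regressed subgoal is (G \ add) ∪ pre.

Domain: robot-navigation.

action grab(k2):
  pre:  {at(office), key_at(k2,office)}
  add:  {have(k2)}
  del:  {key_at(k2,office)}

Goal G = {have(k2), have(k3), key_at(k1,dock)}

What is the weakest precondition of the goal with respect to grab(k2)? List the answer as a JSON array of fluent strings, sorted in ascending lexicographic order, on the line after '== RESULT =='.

Compute (G \ add) ∪ pre:
  G ∩ del = {}  (empty — regression defined)
  G \ add = {have(k2), have(k3), key_at(k1,dock)} \ {have(k2)} = {have(k3), key_at(k1,dock)}
  ∪ pre   = {have(k3), key_at(k1,dock)} ∪ {at(office), key_at(k2,office)}
          = {at(office), have(k3), key_at(k1,dock), key_at(k2,office)}

== RESULT ==
["at(office)", "have(k3)", "key_at(k1,dock)", "key_at(k2,office)"]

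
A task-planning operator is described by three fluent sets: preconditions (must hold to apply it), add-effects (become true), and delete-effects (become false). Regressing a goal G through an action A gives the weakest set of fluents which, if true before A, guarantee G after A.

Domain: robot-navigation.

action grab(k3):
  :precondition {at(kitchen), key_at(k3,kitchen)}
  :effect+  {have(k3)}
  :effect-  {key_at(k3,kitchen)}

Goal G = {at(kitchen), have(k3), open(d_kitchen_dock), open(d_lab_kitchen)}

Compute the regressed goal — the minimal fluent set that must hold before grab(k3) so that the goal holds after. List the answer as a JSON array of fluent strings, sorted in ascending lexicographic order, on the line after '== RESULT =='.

Regress:
  G ∩ del = {}  (empty — regression defined)
  G \ add = {at(kitchen), have(k3), open(d_kitchen_dock), open(d_lab_kitchen)} \ {have(k3)} = {at(kitchen), open(d_kitchen_dock), open(d_lab_kitchen)}
  ∪ pre   = {at(kitchen), open(d_kitchen_dock), open(d_lab_kitchen)} ∪ {at(kitchen), key_at(k3,kitchen)}
          = {at(kitchen), key_at(k3,kitchen), open(d_kitchen_dock), open(d_lab_kitchen)}

== RESULT ==
["at(kitchen)", "key_at(k3,kitchen)", "open(d_kitchen_dock)", "open(d_lab_kitchen)"]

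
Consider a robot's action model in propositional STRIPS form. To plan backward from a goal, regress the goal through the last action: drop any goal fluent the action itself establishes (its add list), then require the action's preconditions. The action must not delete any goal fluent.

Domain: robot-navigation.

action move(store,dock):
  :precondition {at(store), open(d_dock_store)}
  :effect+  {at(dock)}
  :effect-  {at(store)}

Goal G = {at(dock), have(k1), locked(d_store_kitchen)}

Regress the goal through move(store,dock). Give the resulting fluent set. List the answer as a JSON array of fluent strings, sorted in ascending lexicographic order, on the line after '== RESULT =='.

Regress:
  G ∩ del = {}  (empty — regression defined)
  G \ add = {at(dock), have(k1), locked(d_store_kitchen)} \ {at(dock)} = {have(k1), locked(d_store_kitchen)}
  ∪ pre   = {have(k1), locked(d_store_kitchen)} ∪ {at(store), open(d_dock_store)}
          = {at(store), have(k1), locked(d_store_kitchen), open(d_dock_store)}

== RESULT ==
["at(store)", "have(k1)", "locked(d_store_kitchen)", "open(d_dock_store)"]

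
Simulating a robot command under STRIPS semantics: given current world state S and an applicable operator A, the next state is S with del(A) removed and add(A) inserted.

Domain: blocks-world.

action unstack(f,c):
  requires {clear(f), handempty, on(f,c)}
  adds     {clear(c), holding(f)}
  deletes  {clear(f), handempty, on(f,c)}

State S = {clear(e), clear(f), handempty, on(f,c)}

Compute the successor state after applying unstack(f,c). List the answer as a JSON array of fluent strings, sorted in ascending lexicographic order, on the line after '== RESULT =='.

Compute (S \ del) ∪ add:
  pre ⊆ S: {clear(f), handempty, on(f,c)} ⊆ S  — applicable
  S \ del = {clear(e)}
  ∪ add   = {clear(c), clear(e), holding(f)}

== RESULT ==
["clear(c)", "clear(e)", "holding(f)"]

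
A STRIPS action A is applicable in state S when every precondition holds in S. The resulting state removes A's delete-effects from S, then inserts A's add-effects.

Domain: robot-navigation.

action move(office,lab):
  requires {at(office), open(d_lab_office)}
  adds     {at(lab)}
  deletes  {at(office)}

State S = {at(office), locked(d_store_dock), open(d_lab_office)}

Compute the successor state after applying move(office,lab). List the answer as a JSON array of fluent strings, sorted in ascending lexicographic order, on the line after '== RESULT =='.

Compute (S \ del) ∪ add:
  pre ⊆ S: {at(office), open(d_lab_office)} ⊆ S  — applicable
  S \ del = {locked(d_store_dock), open(d_lab_office)}
  ∪ add   = {at(lab), locked(d_store_dock), open(d_lab_office)}

== RESULT ==
["at(lab)", "locked(d_store_dock)", "open(d_lab_office)"]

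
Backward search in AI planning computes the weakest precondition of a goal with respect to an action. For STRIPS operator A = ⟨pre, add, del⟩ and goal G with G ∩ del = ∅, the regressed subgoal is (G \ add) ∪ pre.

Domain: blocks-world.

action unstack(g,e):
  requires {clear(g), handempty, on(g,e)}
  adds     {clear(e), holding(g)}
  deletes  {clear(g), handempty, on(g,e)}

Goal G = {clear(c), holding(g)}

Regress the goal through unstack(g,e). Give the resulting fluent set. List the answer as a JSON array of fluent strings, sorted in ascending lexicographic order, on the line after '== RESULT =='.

Compute (G \ add) ∪ pre:
  G ∩ del = {}  (empty — regression defined)
  G \ add = {clear(c), holding(g)} \ {clear(e), holding(g)} = {clear(c)}
  ∪ pre   = {clear(c)} ∪ {clear(g), handempty, on(g,e)}
          = {clear(c), clear(g), handempty, on(g,e)}

== RESULT ==
["clear(c)", "clear(g)", "handempty", "on(g,e)"]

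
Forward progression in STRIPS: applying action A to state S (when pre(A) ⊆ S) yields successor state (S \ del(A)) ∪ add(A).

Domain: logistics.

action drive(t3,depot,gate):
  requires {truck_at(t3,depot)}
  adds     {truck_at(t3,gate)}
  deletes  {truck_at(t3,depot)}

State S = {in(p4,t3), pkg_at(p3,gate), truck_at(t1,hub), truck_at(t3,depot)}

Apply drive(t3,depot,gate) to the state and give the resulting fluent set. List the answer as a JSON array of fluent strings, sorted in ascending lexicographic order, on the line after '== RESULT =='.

Progress:
  pre ⊆ S: {truck_at(t3,depot)} ⊆ S  — applicable
  S \ del = {in(p4,t3), pkg_at(p3,gate), truck_at(t1,hub)}
  ∪ add   = {in(p4,t3), pkg_at(p3,gate), truck_at(t1,hub), truck_at(t3,gate)}

== RESULT ==
["in(p4,t3)", "pkg_at(p3,gate)", "truck_at(t1,hub)", "truck_at(t3,gate)"]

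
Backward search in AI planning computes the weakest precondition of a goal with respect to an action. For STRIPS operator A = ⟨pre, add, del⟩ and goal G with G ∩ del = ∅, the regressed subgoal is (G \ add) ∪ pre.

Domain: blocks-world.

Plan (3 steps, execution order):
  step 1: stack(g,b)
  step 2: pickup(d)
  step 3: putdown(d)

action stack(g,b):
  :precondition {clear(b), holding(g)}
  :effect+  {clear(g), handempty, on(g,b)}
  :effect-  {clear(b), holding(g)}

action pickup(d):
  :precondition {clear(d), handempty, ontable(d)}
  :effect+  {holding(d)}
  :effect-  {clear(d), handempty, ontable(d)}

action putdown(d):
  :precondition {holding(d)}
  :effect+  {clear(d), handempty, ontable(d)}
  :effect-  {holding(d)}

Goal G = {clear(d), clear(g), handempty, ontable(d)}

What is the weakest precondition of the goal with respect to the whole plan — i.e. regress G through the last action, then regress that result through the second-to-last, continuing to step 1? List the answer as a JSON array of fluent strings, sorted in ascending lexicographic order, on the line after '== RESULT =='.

Work backward from the goal:
  through step 3 (putdown(d)): drop {clear(d), handempty, ontable(d)}, keep {clear(g)}, require {holding(d)}
    → {clear(g), holding(d)}
  through step 2 (pickup(d)): drop {holding(d)}, keep {clear(g)}, require {clear(d), handempty, ontable(d)}
    → {clear(d), clear(g), handempty, ontable(d)}
  through step 1 (stack(g,b)): drop {clear(g), handempty}, keep {clear(d), ontable(d)}, require {clear(b), holding(g)}
    → {clear(b), clear(d), holding(g), ontable(d)}

== RESULT ==
["clear(b)", "clear(d)", "holding(g)", "ontable(d)"]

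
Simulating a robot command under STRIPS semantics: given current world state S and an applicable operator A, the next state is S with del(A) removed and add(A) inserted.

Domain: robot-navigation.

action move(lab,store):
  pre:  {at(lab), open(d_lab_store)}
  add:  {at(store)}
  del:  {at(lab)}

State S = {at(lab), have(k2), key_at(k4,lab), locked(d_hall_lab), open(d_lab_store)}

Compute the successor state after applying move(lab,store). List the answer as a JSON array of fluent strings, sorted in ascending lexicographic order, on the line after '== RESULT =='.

Progress:
  pre ⊆ S: {at(lab), open(d_lab_store)} ⊆ S  — applicable
  S \ del = {have(k2), key_at(k4,lab), locked(d_hall_lab), open(d_lab_store)}
  ∪ add   = {at(store), have(k2), key_at(k4,lab), locked(d_hall_lab), open(d_lab_store)}

== RESULT ==
["at(store)", "have(k2)", "key_at(k4,lab)", "locked(d_hall_lab)", "open(d_lab_store)"]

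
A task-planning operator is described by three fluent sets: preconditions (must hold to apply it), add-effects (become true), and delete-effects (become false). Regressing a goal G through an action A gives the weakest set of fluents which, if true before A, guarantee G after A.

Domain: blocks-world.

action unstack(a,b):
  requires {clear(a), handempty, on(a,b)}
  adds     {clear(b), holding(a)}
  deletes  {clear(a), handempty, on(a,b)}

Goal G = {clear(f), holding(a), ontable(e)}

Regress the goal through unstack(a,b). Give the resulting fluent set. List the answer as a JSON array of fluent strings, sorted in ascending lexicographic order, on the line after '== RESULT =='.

Regress:
  G ∩ del = {}  (empty — regression defined)
  G \ add = {clear(f), holding(a), ontable(e)} \ {clear(b), holding(a)} = {clear(f), ontable(e)}
  ∪ pre   = {clear(f), ontable(e)} ∪ {clear(a), handempty, on(a,b)}
          = {clear(a), clear(f), handempty, on(a,b), ontable(e)}

== RESULT ==
["clear(a)", "clear(f)", "handempty", "on(a,b)", "ontable(e)"]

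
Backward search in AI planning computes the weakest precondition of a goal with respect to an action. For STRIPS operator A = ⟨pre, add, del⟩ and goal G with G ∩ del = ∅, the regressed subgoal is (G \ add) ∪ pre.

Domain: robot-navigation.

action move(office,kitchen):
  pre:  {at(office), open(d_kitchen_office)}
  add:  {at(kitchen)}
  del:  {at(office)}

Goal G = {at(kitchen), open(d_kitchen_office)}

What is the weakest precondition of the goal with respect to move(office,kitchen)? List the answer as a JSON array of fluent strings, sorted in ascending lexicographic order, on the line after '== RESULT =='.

Regress:
  G ∩ del = {}  (empty — regression defined)
  G \ add = {at(kitchen), open(d_kitchen_office)} \ {at(kitchen)} = {open(d_kitchen_office)}
  ∪ pre   = {open(d_kitchen_office)} ∪ {at(office), open(d_kitchen_office)}
          = {at(office), open(d_kitchen_office)}

== RESULT ==
["at(office)", "open(d_kitchen_office)"]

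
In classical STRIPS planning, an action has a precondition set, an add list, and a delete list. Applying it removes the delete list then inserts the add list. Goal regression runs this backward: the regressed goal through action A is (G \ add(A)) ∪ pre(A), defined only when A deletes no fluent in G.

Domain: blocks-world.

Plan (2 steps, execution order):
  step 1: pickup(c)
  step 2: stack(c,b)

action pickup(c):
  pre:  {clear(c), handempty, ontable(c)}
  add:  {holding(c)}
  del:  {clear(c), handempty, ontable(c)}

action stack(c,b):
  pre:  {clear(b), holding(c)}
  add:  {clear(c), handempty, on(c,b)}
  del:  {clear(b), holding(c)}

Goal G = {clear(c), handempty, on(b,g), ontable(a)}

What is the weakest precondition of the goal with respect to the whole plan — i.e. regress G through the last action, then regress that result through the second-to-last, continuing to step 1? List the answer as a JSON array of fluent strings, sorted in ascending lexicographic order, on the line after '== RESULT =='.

Work backward from the goal:
  through step 2 (stack(c,b)): drop {clear(c), handempty}, keep {on(b,g), ontable(a)}, require {clear(b), holding(c)}
    → {clear(b), holding(c), on(b,g), ontable(a)}
  through step 1 (pickup(c)): drop {holding(c)}, keep {clear(b), on(b,g), ontable(a)}, require {clear(c), handempty, ontable(c)}
    → {clear(b), clear(c), handempty, on(b,g), ontable(a), ontable(c)}

== RESULT ==
["clear(b)", "clear(c)", "handempty", "on(b,g)", "ontable(a)", "ontable(c)"]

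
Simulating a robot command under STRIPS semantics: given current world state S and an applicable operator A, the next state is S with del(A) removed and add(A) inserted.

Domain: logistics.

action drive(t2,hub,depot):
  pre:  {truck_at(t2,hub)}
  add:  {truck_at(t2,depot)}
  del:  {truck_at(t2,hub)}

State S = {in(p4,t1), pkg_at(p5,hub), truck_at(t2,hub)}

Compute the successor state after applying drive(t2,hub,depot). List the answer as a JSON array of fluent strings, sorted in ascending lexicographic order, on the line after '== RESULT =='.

Compute (S \ del) ∪ add:
  pre ⊆ S: {truck_at(t2,hub)} ⊆ S  — applicable
  S \ del = {in(p4,t1), pkg_at(p5,hub)}
  ∪ add   = {in(p4,t1), pkg_at(p5,hub), truck_at(t2,depot)}

== RESULT ==
["in(p4,t1)", "pkg_at(p5,hub)", "truck_at(t2,depot)"]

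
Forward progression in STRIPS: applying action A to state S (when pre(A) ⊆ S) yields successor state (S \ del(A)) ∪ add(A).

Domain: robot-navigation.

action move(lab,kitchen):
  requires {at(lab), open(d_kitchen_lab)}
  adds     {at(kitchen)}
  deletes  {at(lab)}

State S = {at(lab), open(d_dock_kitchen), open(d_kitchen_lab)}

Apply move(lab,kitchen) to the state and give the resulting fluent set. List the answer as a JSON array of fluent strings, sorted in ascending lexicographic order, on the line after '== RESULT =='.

Progress:
  pre ⊆ S: {at(lab), open(d_kitchen_lab)} ⊆ S  — applicable
  S \ del = {open(d_dock_kitchen), open(d_kitchen_lab)}
  ∪ add   = {at(kitchen), open(d_dock_kitchen), open(d_kitchen_lab)}

== RESULT ==
["at(kitchen)", "open(d_dock_kitchen)", "open(d_kitchen_lab)"]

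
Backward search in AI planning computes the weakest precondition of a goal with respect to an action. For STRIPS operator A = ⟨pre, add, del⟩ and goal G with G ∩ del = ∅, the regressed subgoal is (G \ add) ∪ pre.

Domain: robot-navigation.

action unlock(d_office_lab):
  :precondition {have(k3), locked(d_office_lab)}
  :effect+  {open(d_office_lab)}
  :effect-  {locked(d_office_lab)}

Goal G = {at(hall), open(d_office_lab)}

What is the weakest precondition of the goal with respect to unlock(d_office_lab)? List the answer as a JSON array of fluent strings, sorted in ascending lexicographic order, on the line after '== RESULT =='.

Compute (G \ add) ∪ pre:
  G ∩ del = {}  (empty — regression defined)
  G \ add = {at(hall), open(d_office_lab)} \ {open(d_office_lab)} = {at(hall)}
  ∪ pre   = {at(hall)} ∪ {have(k3), locked(d_office_lab)}
          = {at(hall), have(k3), locked(d_office_lab)}

== RESULT ==
["at(hall)", "have(k3)", "locked(d_office_lab)"]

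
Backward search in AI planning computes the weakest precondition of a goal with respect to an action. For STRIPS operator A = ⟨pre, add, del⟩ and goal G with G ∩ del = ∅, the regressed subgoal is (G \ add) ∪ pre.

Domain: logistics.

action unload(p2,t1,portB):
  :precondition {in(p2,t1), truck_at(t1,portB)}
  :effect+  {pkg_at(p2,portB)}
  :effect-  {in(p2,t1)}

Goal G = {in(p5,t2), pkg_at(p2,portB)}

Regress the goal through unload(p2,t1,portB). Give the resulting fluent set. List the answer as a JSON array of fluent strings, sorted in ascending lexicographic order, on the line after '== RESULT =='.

Regress:
  G ∩ del = {}  (empty — regression defined)
  G \ add = {in(p5,t2), pkg_at(p2,portB)} \ {pkg_at(p2,portB)} = {in(p5,t2)}
  ∪ pre   = {in(p5,t2)} ∪ {in(p2,t1), truck_at(t1,portB)}
          = {in(p2,t1), in(p5,t2), truck_at(t1,portB)}

== RESULT ==
["in(p2,t1)", "in(p5,t2)", "truck_at(t1,portB)"]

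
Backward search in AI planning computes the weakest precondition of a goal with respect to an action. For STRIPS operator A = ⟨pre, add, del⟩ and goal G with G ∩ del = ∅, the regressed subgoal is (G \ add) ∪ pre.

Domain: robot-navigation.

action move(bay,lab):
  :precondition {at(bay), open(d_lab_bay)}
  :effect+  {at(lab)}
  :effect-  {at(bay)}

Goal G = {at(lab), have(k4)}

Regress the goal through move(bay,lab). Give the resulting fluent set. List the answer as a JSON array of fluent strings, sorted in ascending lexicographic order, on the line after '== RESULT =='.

Regress:
  G ∩ del = {}  (empty — regression defined)
  G \ add = {at(lab), have(k4)} \ {at(lab)} = {have(k4)}
  ∪ pre   = {have(k4)} ∪ {at(bay), open(d_lab_bay)}
          = {at(bay), have(k4), open(d_lab_bay)}

== RESULT ==
["at(bay)", "have(k4)", "open(d_lab_bay)"]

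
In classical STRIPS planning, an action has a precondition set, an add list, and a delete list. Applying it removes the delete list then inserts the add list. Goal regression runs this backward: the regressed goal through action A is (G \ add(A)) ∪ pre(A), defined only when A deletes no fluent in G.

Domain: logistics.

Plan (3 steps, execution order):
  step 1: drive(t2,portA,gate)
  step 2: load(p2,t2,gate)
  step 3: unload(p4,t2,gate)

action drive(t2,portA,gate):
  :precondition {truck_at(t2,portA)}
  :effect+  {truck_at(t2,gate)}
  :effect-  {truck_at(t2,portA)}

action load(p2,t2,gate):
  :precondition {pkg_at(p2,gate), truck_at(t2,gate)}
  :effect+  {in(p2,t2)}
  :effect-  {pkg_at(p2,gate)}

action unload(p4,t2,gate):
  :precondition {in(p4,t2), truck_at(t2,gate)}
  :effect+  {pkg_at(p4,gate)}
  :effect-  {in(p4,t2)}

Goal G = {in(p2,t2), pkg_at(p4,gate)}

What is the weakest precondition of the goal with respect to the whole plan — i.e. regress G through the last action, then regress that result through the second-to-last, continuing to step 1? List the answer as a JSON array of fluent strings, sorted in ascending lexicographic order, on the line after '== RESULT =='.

Work backward from the goal:
  through step 3 (unload(p4,t2,gate)): drop {pkg_at(p4,gate)}, keep {in(p2,t2)}, require {in(p4,t2), truck_at(t2,gate)}
    → {in(p2,t2), in(p4,t2), truck_at(t2,gate)}
  through step 2 (load(p2,t2,gate)): drop {in(p2,t2)}, keep {in(p4,t2), truck_at(t2,gate)}, require {pkg_at(p2,gate), truck_at(t2,gate)}
    → {in(p4,t2), pkg_at(p2,gate), truck_at(t2,gate)}
  through step 1 (drive(t2,portA,gate)): drop {truck_at(t2,gate)}, keep {in(p4,t2), pkg_at(p2,gate)}, require {truck_at(t2,portA)}
    → {in(p4,t2), pkg_at(p2,gate), truck_at(t2,portA)}

== RESULT ==
["in(p4,t2)", "pkg_at(p2,gate)", "truck_at(t2,portA)"]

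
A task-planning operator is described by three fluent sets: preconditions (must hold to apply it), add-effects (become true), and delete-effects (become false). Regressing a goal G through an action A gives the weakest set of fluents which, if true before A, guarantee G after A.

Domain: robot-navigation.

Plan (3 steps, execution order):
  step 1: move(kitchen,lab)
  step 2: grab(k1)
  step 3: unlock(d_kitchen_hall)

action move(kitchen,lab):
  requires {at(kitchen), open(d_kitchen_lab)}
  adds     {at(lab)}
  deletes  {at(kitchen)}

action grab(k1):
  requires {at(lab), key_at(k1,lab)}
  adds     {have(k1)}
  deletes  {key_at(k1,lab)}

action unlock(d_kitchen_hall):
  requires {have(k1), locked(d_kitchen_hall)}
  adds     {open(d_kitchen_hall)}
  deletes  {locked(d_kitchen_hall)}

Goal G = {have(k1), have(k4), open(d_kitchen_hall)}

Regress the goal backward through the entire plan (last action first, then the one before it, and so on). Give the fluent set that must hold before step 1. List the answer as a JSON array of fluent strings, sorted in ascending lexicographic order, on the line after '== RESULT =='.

Work backward from the goal:
  through step 3 (unlock(d_kitchen_hall)): drop {open(d_kitchen_hall)}, keep {have(k1), have(k4)}, require {have(k1), locked(d_kitchen_hall)}
    → {have(k1), have(k4), locked(d_kitchen_hall)}
  through step 2 (grab(k1)): drop {have(k1)}, keep {have(k4), locked(d_kitchen_hall)}, require {at(lab), key_at(k1,lab)}
    → {at(lab), have(k4), key_at(k1,lab), locked(d_kitchen_hall)}
  through step 1 (move(kitchen,lab)): drop {at(lab)}, keep {have(k4), key_at(k1,lab), locked(d_kitchen_hall)}, require {at(kitchen), open(d_kitchen_lab)}
    → {at(kitchen), have(k4), key_at(k1,lab), locked(d_kitchen_hall), open(d_kitchen_lab)}

== RESULT ==
["at(kitchen)", "have(k4)", "key_at(k1,lab)", "locked(d_kitchen_hall)", "open(d_kitchen_lab)"]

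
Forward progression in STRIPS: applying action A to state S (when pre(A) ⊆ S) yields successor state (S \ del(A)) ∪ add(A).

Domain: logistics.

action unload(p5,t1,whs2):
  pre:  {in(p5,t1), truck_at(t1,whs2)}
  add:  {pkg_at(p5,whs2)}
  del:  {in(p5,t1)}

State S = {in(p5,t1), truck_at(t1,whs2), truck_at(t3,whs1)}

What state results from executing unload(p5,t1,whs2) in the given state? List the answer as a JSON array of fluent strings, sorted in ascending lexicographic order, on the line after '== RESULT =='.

Compute (S \ del) ∪ add:
  pre ⊆ S: {in(p5,t1), truck_at(t1,whs2)} ⊆ S  — applicable
  S \ del = {truck_at(t1,whs2), truck_at(t3,whs1)}
  ∪ add   = {pkg_at(p5,whs2), truck_at(t1,whs2), truck_at(t3,whs1)}

== RESULT ==
["pkg_at(p5,whs2)", "truck_at(t1,whs2)", "truck_at(t3,whs1)"]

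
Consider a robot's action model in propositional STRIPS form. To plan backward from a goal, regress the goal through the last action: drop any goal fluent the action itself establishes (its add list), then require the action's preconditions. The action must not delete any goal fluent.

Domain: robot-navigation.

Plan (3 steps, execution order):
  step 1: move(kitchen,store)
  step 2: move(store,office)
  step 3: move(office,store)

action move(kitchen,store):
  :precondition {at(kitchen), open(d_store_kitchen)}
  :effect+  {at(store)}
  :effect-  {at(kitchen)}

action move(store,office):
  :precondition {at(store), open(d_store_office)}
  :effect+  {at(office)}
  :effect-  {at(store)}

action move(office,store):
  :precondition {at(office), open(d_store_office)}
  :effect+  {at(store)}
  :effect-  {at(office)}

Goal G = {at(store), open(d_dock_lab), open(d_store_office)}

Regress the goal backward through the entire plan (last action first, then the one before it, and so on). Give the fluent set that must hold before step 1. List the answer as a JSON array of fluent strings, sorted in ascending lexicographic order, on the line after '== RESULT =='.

Regress step by step:
  through step 3 (move(office,store)): drop {at(store)}, keep {open(d_dock_lab), open(d_store_office)}, require {at(office), open(d_store_office)}
    → {at(office), open(d_dock_lab), open(d_store_office)}
  through step 2 (move(store,office)): drop {at(office)}, keep {open(d_dock_lab), open(d_store_office)}, require {at(store), open(d_store_office)}
    → {at(store), open(d_dock_lab), open(d_store_office)}
  through step 1 (move(kitchen,store)): drop {at(store)}, keep {open(d_dock_lab), open(d_store_office)}, require {at(kitchen), open(d_store_kitchen)}
    → {at(kitchen), open(d_dock_lab), open(d_store_kitchen), open(d_store_office)}

== RESULT ==
["at(kitchen)", "open(d_dock_lab)", "open(d_store_kitchen)", "open(d_store_office)"]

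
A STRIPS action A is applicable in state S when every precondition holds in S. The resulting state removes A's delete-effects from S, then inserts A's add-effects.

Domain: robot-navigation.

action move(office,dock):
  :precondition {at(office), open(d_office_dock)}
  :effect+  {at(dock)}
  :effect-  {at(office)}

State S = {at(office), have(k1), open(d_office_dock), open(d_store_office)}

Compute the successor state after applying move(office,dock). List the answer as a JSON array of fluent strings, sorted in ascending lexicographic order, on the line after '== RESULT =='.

Compute (S \ del) ∪ add:
  pre ⊆ S: {at(office), open(d_office_dock)} ⊆ S  — applicable
  S \ del = {have(k1), open(d_office_dock), open(d_store_office)}
  ∪ add   = {at(dock), have(k1), open(d_office_dock), open(d_store_office)}

== RESULT ==
["at(dock)", "have(k1)", "open(d_office_dock)", "open(d_store_office)"]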